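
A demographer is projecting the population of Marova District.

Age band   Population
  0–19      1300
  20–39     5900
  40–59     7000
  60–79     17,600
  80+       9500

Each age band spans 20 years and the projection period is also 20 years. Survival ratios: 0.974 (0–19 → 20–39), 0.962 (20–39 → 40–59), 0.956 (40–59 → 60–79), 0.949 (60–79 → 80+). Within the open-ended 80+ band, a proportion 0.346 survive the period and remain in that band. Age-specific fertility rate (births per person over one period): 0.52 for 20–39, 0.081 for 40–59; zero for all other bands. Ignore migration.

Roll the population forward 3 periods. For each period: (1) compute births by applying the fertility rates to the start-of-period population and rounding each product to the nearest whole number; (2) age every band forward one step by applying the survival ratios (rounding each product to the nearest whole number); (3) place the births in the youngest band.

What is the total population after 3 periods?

Let band 1 be 0–19 through band 5 = 80+.
After projecting period 1:
Births: 5900 × 0.52 = 3068, 7000 × 0.081 = 567 → 3635
Band 2: 1300 × 0.974 = 1266
Band 3: 5900 × 0.962 = 5676
Band 4: 7000 × 0.956 = 6692
Band 5: 17600 × 0.949 + 9500 × 0.346 = 16702 + 3287 = 19989
End of period: [3635, 1266, 5676, 6692, 19989]
After projecting period 2:
Births: 1266 × 0.52 = 658, 5676 × 0.081 = 460 → 1118
Band 2: 3635 × 0.974 = 3540
Band 3: 1266 × 0.962 = 1218
Band 4: 5676 × 0.956 = 5426
Band 5: 6692 × 0.949 + 19989 × 0.346 = 6351 + 6916 = 13267
End of period: [1118, 3540, 1218, 5426, 13267]
After projecting period 3:
Births: 3540 × 0.52 = 1841, 1218 × 0.081 = 99 → 1940
Band 2: 1118 × 0.974 = 1089
Band 3: 3540 × 0.962 = 3405
Band 4: 1218 × 0.956 = 1164
Band 5: 5426 × 0.949 + 13267 × 0.346 = 5149 + 4590 = 9739
End of period: [1940, 1089, 3405, 1164, 9739]
Total after period 3: 1940 + 1089 + 3405 + 1164 + 9739 = 17337

17337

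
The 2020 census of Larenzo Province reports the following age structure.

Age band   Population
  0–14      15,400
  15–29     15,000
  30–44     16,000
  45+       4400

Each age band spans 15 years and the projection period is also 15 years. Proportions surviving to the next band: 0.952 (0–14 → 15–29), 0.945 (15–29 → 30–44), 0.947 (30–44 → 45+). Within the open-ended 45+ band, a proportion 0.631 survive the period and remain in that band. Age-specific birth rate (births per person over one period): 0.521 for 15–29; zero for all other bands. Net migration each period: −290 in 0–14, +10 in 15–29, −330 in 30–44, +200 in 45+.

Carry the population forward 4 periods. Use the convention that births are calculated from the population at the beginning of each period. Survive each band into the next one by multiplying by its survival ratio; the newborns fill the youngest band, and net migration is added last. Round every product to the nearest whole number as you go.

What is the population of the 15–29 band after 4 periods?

(Bands numbered youngest = 1 to oldest = 4.)
Period 1:
Births: 15000 × 0.521 = 7815
Band 2: 15400 × 0.952 = 14661
Band 3: 15000 × 0.945 = 14175
Band 4: 16000 × 0.947 + 4400 × 0.631 = 15152 + 2776 = 17928
Net migration: Band 1 − 290 → 7525; Band 2 + 10 → 14671; Band 3 − 330 → 13845; Band 4 + 200 → 18128
Giving 7525 / 14671 / 13845 / 18128.
Period 2:
Births: 14671 × 0.521 = 7644
Band 2: 7525 × 0.952 = 7164
Band 3: 14671 × 0.945 = 13864
Band 4: 13845 × 0.947 + 18128 × 0.631 = 13111 + 11439 = 24550
Net migration: Band 1 − 290 → 7354; Band 2 + 10 → 7174; Band 3 − 330 → 13534; Band 4 + 200 → 24750
Giving 7354 / 7174 / 13534 / 24750.
Period 3:
Births: 7174 × 0.521 = 3738
Band 2: 7354 × 0.952 = 7001
Band 3: 7174 × 0.945 = 6779
Band 4: 13534 × 0.947 + 24750 × 0.631 = 12817 + 15617 = 28434
Net migration: Band 1 − 290 → 3448; Band 2 + 10 → 7011; Band 3 − 330 → 6449; Band 4 + 200 → 28634
Giving 3448 / 7011 / 6449 / 28634.
Period 4:
Births: 7011 × 0.521 = 3653
Band 2: 3448 × 0.952 = 3282
Band 3: 7011 × 0.945 = 6625
Band 4: 6449 × 0.947 + 28634 × 0.631 = 6107 + 18068 = 24175
Net migration: Band 1 − 290 → 3363; Band 2 + 10 → 3292; Band 3 − 330 → 6295; Band 4 + 200 → 24375
Giving 3363 / 3292 / 6295 / 24375.

3292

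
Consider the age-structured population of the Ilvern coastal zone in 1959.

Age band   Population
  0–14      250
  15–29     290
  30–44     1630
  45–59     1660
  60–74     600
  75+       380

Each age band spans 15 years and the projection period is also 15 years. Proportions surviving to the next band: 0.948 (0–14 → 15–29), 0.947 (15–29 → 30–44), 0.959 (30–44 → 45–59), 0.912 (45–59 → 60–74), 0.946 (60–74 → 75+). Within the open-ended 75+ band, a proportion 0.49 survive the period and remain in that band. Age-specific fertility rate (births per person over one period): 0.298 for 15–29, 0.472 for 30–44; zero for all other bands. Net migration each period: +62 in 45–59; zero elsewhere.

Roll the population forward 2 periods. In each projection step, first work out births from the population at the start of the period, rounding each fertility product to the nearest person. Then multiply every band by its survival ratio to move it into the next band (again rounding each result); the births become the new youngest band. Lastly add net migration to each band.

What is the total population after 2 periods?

(Bands numbered youngest = 1 to oldest = 6.)
[period 1]
Births: 290 × 0.298 = 86, 1630 × 0.472 = 769 ⇒ total 855
Band 2: 250 × 0.948 = 237
Band 3: 290 × 0.947 = 275
Band 4: 1630 × 0.959 = 1563
Band 5: 1660 × 0.912 = 1514
Band 6: 600 × 0.946 + 380 × 0.49 = 568 + 186 = 754
Net migration: Band 4 + 62 → 1625
End of period: [855, 237, 275, 1625, 1514, 754]
[period 2]
Births: 237 × 0.298 = 71, 275 × 0.472 = 130 ⇒ total 201
Band 2: 855 × 0.948 = 811
Band 3: 237 × 0.947 = 224
Band 4: 275 × 0.959 = 264
Band 5: 1625 × 0.912 = 1482
Band 6: 1514 × 0.946 + 754 × 0.49 = 1432 + 369 = 1801
Net migration: Band 4 + 62 → 326
End of period: [201, 811, 224, 326, 1482, 1801]
Total after period 2: 201 + 811 + 224 + 326 + 1482 + 1801 = 4845

4845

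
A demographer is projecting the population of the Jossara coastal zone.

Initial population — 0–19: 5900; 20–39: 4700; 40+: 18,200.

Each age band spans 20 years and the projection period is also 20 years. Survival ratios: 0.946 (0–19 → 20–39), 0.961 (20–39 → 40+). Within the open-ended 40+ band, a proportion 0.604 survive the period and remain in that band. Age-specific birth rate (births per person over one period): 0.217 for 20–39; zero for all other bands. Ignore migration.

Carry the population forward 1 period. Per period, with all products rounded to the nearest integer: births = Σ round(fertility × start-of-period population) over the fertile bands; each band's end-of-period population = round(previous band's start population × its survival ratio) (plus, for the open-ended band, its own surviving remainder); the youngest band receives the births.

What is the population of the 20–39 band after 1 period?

5581

(Bands numbered youngest = 1 to oldest = 3.)
— Period 1 —
Births: 4700 × 0.217 = 1020
Band 2: 5900 × 0.946 = 5581
Band 3: 4700 × 0.961 + 18200 × 0.604 = 4517 + 10993 = 15510
End of period: [1020, 5581, 15510]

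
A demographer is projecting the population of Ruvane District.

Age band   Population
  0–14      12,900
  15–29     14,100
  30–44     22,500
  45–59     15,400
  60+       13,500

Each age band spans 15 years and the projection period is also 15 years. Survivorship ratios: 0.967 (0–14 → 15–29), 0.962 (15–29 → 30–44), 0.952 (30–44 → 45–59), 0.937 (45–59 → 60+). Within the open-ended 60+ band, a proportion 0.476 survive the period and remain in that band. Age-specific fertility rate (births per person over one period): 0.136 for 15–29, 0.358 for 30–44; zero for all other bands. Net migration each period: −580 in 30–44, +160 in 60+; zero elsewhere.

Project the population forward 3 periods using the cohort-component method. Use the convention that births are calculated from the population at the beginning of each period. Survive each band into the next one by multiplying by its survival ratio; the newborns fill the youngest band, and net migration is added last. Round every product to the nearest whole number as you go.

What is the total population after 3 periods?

Call the bands 1 to 5, youngest first.
[period 1]
Births: 14100 × 0.136 = 1918  |  22500 × 0.358 = 8055 — total 9973
Band 2: 12900 × 0.967 = 12474
Band 3: 14100 × 0.962 = 13564
Band 4: 22500 × 0.952 = 21420
Band 5: 15400 × 0.937 + 13500 × 0.476 = 14430 + 6426 = 20856
Net migration: Band 3 − 580 → 12984; Band 5 + 160 → 21016
→ [9973, 12474, 12984, 21420, 21016]
[period 2]
Births: 12474 × 0.136 = 1696  |  12984 × 0.358 = 4648 — total 6344
Band 2: 9973 × 0.967 = 9644
Band 3: 12474 × 0.962 = 12000
Band 4: 12984 × 0.952 = 12361
Band 5: 21420 × 0.937 + 21016 × 0.476 = 20071 + 10004 = 30075
Net migration: Band 3 − 580 → 11420; Band 5 + 160 → 30235
→ [6344, 9644, 11420, 12361, 30235]
[period 3]
Births: 9644 × 0.136 = 1312  |  11420 × 0.358 = 4088 — total 5400
Band 2: 6344 × 0.967 = 6135
Band 3: 9644 × 0.962 = 9278
Band 4: 11420 × 0.952 = 10872
Band 5: 12361 × 0.937 + 30235 × 0.476 = 11582 + 14392 = 25974
Net migration: Band 3 − 580 → 8698; Band 5 + 160 → 26134
→ [5400, 6135, 8698, 10872, 26134]
Total after period 3: 5400 + 6135 + 8698 + 10872 + 26134 = 57239

57239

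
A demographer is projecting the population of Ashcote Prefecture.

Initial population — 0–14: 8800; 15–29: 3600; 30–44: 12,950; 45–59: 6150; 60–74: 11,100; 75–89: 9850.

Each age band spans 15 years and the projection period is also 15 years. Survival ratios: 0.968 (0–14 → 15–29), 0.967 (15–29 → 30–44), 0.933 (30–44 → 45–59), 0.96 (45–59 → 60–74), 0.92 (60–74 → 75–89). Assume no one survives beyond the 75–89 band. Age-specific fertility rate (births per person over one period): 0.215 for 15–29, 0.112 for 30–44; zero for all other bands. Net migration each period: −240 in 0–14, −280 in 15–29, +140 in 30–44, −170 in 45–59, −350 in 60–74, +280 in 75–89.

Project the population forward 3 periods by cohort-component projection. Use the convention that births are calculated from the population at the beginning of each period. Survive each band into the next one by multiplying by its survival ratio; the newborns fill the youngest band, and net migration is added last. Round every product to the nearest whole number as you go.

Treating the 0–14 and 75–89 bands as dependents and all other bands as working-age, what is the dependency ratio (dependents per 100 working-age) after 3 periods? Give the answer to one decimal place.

85.5

After projecting period 1:
Births: 3600 * 0.215 = 774 ; 12950 * 0.112 = 1450 ⇒ total 2224
15–29: 8800 * 0.968 = 8518
30–44: 3600 * 0.967 = 3481
45–59: 12950 * 0.933 = 12082
60–74: 6150 * 0.96 = 5904
75–89: 11100 * 0.92 = 10212
Net migration: 0–14 − 240 → 1984; 15–29 − 280 → 8238; 30–44 + 140 → 3621; 45–59 − 170 → 11912; 60–74 − 350 → 5554; 75–89 + 280 → 10492
→ [1984, 8238, 3621, 11912, 5554, 10492]
After projecting period 2:
Births: 8238 * 0.215 = 1771 ; 3621 * 0.112 = 406 ⇒ total 2177
15–29: 1984 * 0.968 = 1921
30–44: 8238 * 0.967 = 7966
45–59: 3621 * 0.933 = 3378
60–74: 11912 * 0.96 = 11436
75–89: 5554 * 0.92 = 5110
Net migration: 0–14 − 240 → 1937; 15–29 − 280 → 1641; 30–44 + 140 → 8106; 45–59 − 170 → 3208; 60–74 − 350 → 11086; 75–89 + 280 → 5390
→ [1937, 1641, 8106, 3208, 11086, 5390]
After projecting period 3:
Births: 1641 * 0.215 = 353 ; 8106 * 0.112 = 908 ⇒ total 1261
15–29: 1937 * 0.968 = 1875
30–44: 1641 * 0.967 = 1587
45–59: 8106 * 0.933 = 7563
60–74: 3208 * 0.96 = 3080
75–89: 11086 * 0.92 = 10199
Net migration: 0–14 − 240 → 1021; 15–29 − 280 → 1595; 30–44 + 140 → 1727; 45–59 − 170 → 7393; 60–74 − 350 → 2730; 75–89 + 280 → 10479
→ [1021, 1595, 1727, 7393, 2730, 10479]
Dependents (band 0–14 + band 75–89) = 1021 + 10479 = 11500; working-age = 13445; ratio = 11500/13445 × 100 = 85.5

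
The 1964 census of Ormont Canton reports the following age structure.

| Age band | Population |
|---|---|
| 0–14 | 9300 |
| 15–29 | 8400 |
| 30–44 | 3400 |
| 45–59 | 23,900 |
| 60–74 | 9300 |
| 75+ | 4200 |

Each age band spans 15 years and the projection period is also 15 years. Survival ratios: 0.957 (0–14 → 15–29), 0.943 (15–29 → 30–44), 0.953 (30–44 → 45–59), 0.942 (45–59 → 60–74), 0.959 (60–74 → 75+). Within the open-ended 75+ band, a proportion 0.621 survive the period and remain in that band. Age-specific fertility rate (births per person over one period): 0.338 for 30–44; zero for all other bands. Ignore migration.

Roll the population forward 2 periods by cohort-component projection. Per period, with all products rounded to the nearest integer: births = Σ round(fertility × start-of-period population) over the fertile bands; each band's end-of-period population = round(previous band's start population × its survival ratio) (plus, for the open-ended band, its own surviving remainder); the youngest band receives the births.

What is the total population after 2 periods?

51520

After projecting period 1:
Births: 3400 * 0.338 = 1149
15–29: 9300 * 0.957 = 8900
30–44: 8400 * 0.943 = 7921
45–59: 3400 * 0.953 = 3240
60–74: 23900 * 0.942 = 22514
75+: 9300 * 0.959 + 4200 * 0.621 = 8919 + 2608 = 11527
→ [1149, 8900, 7921, 3240, 22514, 11527]
After projecting period 2:
Births: 7921 * 0.338 = 2677
15–29: 1149 * 0.957 = 1100
30–44: 8900 * 0.943 = 8393
45–59: 7921 * 0.953 = 7549
60–74: 3240 * 0.942 = 3052
75+: 22514 * 0.959 + 11527 * 0.621 = 21591 + 7158 = 28749
→ [2677, 1100, 8393, 7549, 3052, 28749]
Total after period 2: 2677 + 1100 + 8393 + 7549 + 3052 + 28749 = 51520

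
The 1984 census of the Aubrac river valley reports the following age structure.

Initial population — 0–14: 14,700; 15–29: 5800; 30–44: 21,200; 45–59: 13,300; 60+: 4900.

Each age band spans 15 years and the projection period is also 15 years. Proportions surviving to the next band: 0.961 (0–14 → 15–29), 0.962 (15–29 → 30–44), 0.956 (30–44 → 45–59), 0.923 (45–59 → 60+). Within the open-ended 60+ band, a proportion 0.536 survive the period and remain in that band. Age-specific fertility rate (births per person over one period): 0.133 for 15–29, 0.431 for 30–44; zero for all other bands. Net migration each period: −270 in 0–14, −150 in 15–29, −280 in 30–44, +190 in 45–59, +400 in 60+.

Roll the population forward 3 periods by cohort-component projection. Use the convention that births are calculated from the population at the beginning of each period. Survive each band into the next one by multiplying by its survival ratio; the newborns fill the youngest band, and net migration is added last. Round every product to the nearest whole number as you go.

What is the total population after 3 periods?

Period 1.
Births: 5800 × 0.133 = 771 ; 21200 × 0.431 = 9137 → 9908
15–29: 14700 × 0.961 = 14127
30–44: 5800 × 0.962 = 5580
45–59: 21200 × 0.956 = 20267
60+: 13300 × 0.923 + 4900 × 0.536 = 12276 + 2626 = 14902
Net migration: 0–14 − 270 → 9638; 15–29 − 150 → 13977; 30–44 − 280 → 5300; 45–59 + 190 → 20457; 60+ + 400 → 15302
Population now: 0–14=9638, 15–29=13977, 30–44=5300, 45–59=20457, 60+=15302
Period 2.
Births: 13977 × 0.133 = 1859 ; 5300 × 0.431 = 2284 → 4143
15–29: 9638 × 0.961 = 9262
30–44: 13977 × 0.962 = 13446
45–59: 5300 × 0.956 = 5067
60+: 20457 × 0.923 + 15302 × 0.536 = 18882 + 8202 = 27084
Net migration: 0–14 − 270 → 3873; 15–29 − 150 → 9112; 30–44 − 280 → 13166; 45–59 + 190 → 5257; 60+ + 400 → 27484
Population now: 0–14=3873, 15–29=9112, 30–44=13166, 45–59=5257, 60+=27484
Period 3.
Births: 9112 × 0.133 = 1212 ; 13166 × 0.431 = 5675 → 6887
15–29: 3873 × 0.961 = 3722
30–44: 9112 × 0.962 = 8766
45–59: 13166 × 0.956 = 12587
60+: 5257 × 0.923 + 27484 × 0.536 = 4852 + 14731 = 19583
Net migration: 0–14 − 270 → 6617; 15–29 − 150 → 3572; 30–44 − 280 → 8486; 45–59 + 190 → 12777; 60+ + 400 → 19983
Population now: 0–14=6617, 15–29=3572, 30–44=8486, 45–59=12777, 60+=19983
Total after period 3: 6617 + 3572 + 8486 + 12777 + 19983 = 51435

51435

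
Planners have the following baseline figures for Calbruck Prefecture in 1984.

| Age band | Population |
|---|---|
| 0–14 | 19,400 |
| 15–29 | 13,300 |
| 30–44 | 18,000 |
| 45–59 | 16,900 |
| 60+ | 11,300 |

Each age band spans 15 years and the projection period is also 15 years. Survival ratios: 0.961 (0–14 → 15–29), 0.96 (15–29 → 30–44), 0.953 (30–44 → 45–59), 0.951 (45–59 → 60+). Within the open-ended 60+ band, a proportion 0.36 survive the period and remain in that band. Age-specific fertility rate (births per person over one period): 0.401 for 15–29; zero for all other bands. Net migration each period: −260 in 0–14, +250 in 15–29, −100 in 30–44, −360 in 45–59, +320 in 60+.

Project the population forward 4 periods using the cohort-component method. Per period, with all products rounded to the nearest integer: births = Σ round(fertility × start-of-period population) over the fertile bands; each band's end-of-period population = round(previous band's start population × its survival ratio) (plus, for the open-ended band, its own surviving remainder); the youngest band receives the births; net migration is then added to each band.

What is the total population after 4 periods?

39273

(Bands numbered youngest = 1 to oldest = 5.)
After projecting period 1:
Births: 13300 × 0.401 = 5333
Band 2: 19400 × 0.961 = 18643
Band 3: 13300 × 0.96 = 12768
Band 4: 18000 × 0.953 = 17154
Band 5: 16900 × 0.951 + 11300 × 0.36 = 16072 + 4068 = 20140
Net migration: Band 1 − 260 → 5073; Band 2 + 250 → 18893; Band 3 − 100 → 12668; Band 4 − 360 → 16794; Band 5 + 320 → 20460
Giving 5073 / 18893 / 12668 / 16794 / 20460.
After projecting period 2:
Births: 18893 × 0.401 = 7576
Band 2: 5073 × 0.961 = 4875
Band 3: 18893 × 0.96 = 18137
Band 4: 12668 × 0.953 = 12073
Band 5: 16794 × 0.951 + 20460 × 0.36 = 15971 + 7366 = 23337
Net migration: Band 1 − 260 → 7316; Band 2 + 250 → 5125; Band 3 − 100 → 18037; Band 4 − 360 → 11713; Band 5 + 320 → 23657
Giving 7316 / 5125 / 18037 / 11713 / 23657.
After projecting period 3:
Births: 5125 × 0.401 = 2055
Band 2: 7316 × 0.961 = 7031
Band 3: 5125 × 0.96 = 4920
Band 4: 18037 × 0.953 = 17189
Band 5: 11713 × 0.951 + 23657 × 0.36 = 11139 + 8517 = 19656
Net migration: Band 1 − 260 → 1795; Band 2 + 250 → 7281; Band 3 − 100 → 4820; Band 4 − 360 → 16829; Band 5 + 320 → 19976
Giving 1795 / 7281 / 4820 / 16829 / 19976.
After projecting period 4:
Births: 7281 × 0.401 = 2920
Band 2: 1795 × 0.961 = 1725
Band 3: 7281 × 0.96 = 6990
Band 4: 4820 × 0.953 = 4593
Band 5: 16829 × 0.951 + 19976 × 0.36 = 16004 + 7191 = 23195
Net migration: Band 1 − 260 → 2660; Band 2 + 250 → 1975; Band 3 − 100 → 6890; Band 4 − 360 → 4233; Band 5 + 320 → 23515
Giving 2660 / 1975 / 6890 / 4233 / 23515.
Total after period 4: 2660 + 1975 + 6890 + 4233 + 23515 = 39273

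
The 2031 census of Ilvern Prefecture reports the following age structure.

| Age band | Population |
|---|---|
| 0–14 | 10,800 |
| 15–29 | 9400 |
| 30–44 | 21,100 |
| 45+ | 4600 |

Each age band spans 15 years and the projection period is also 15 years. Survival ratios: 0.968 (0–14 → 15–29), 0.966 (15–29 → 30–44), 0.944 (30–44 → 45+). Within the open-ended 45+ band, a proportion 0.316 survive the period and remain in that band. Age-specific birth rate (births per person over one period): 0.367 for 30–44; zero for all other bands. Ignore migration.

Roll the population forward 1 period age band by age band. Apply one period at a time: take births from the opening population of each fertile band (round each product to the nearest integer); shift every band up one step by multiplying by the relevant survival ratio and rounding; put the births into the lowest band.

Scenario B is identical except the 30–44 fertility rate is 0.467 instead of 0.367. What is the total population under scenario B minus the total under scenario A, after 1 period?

— Period 1 —
Births: 21100 × 0.367 = 7744
15–29: 10800 × 0.968 = 10454
30–44: 9400 × 0.966 = 9080
45+: 21100 × 0.944 + 4600 × 0.316 = 19918 + 1454 = 21372
→ [7744, 10454, 9080, 21372]
Scenario A total after 1 period: 48650
Scenario B projection —
— Period 1 —
Births: 21100 × 0.467 = 9854
15–29: 10800 × 0.968 = 10454
30–44: 9400 × 0.966 = 9080
45+: 21100 × 0.944 + 4600 × 0.316 = 19918 + 1454 = 21372
→ [9854, 10454, 9080, 21372]
Scenario B total after 1 period: 50760
Difference B − A = 50760 − 48650 = 2110

2110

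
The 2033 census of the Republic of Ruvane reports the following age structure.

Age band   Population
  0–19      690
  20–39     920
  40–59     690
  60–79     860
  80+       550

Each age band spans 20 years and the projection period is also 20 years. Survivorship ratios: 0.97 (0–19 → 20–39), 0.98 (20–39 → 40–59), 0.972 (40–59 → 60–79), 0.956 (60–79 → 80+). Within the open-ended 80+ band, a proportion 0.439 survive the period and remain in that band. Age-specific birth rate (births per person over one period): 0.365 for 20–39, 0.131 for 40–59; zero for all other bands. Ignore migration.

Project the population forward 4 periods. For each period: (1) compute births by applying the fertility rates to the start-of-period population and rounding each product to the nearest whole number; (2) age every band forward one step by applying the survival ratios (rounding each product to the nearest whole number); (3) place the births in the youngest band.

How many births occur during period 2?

Period 1:
Births: 920 × 0.365 = 336 ; 690 × 0.131 = 90 — total 426
20–39: 690 × 0.97 = 669
40–59: 920 × 0.98 = 902
60–79: 690 × 0.972 = 671
80+: 860 × 0.956 + 550 × 0.439 = 822 + 241 = 1063
Population now: 0–19=426, 20–39=669, 40–59=902, 60–79=671, 80+=1063
Period 2:
Births: 669 × 0.365 = 244 ; 902 × 0.131 = 118 — total 362
20–39: 426 × 0.97 = 413
40–59: 669 × 0.98 = 656
60–79: 902 × 0.972 = 877
80+: 671 × 0.956 + 1063 × 0.439 = 641 + 467 = 1108
Population now: 0–19=362, 20–39=413, 40–59=656, 60–79=877, 80+=1108

362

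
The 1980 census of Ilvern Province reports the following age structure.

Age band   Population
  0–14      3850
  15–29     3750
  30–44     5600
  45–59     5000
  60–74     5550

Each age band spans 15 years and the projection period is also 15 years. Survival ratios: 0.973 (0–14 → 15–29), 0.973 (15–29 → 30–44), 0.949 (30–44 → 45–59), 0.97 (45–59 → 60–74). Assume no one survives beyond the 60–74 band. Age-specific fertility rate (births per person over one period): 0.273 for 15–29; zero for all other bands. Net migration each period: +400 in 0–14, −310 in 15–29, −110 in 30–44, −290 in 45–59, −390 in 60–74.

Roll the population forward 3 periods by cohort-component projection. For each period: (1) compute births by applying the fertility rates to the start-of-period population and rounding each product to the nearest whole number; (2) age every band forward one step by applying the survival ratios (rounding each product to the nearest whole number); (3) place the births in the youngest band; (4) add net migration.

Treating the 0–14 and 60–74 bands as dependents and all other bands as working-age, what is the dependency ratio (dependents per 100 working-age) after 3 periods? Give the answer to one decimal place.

Period 1:
Births: 3750 × 0.273 = 1024
15–29: 3850 × 0.973 = 3746
30–44: 3750 × 0.973 = 3649
45–59: 5600 × 0.949 = 5314
60–74: 5000 × 0.97 = 4850
Net migration: 0–14 + 400 → 1424; 15–29 − 310 → 3436; 30–44 − 110 → 3539; 45–59 − 290 → 5024; 60–74 − 390 → 4460
Giving 1424 / 3436 / 3539 / 5024 / 4460.
Period 2:
Births: 3436 × 0.273 = 938
15–29: 1424 × 0.973 = 1386
30–44: 3436 × 0.973 = 3343
45–59: 3539 × 0.949 = 3359
60–74: 5024 × 0.97 = 4873
Net migration: 0–14 + 400 → 1338; 15–29 − 310 → 1076; 30–44 − 110 → 3233; 45–59 − 290 → 3069; 60–74 − 390 → 4483
Giving 1338 / 1076 / 3233 / 3069 / 4483.
Period 3:
Births: 1076 × 0.273 = 294
15–29: 1338 × 0.973 = 1302
30–44: 1076 × 0.973 = 1047
45–59: 3233 × 0.949 = 3068
60–74: 3069 × 0.97 = 2977
Net migration: 0–14 + 400 → 694; 15–29 − 310 → 992; 30–44 − 110 → 937; 45–59 − 290 → 2778; 60–74 − 390 → 2587
Giving 694 / 992 / 937 / 2778 / 2587.
Dependents (band 0–14 + band 60–74) = 694 + 2587 = 3281; working-age = 4707; ratio = 3281/4707 × 100 = 69.7

69.7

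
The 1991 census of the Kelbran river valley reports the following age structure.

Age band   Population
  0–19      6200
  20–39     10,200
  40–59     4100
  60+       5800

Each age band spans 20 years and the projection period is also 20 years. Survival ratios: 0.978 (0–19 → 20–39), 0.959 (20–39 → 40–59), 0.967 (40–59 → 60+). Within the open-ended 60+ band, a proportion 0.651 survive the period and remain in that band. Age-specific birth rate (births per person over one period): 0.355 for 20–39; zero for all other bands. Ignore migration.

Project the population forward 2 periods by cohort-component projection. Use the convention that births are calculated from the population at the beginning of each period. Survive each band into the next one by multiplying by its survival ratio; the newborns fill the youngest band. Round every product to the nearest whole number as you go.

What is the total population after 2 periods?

Period 1:
Births: 10200 * 0.355 = 3621
20–39: 6200 * 0.978 = 6064
40–59: 10200 * 0.959 = 9782
60+: 4100 * 0.967 + 5800 * 0.651 = 3965 + 3776 = 7741
End of period: [3621, 6064, 9782, 7741]
Period 2:
Births: 6064 * 0.355 = 2153
20–39: 3621 * 0.978 = 3541
40–59: 6064 * 0.959 = 5815
60+: 9782 * 0.967 + 7741 * 0.651 = 9459 + 5039 = 14498
End of period: [2153, 3541, 5815, 14498]
Total after period 2: 2153 + 3541 + 5815 + 14498 = 26007

26007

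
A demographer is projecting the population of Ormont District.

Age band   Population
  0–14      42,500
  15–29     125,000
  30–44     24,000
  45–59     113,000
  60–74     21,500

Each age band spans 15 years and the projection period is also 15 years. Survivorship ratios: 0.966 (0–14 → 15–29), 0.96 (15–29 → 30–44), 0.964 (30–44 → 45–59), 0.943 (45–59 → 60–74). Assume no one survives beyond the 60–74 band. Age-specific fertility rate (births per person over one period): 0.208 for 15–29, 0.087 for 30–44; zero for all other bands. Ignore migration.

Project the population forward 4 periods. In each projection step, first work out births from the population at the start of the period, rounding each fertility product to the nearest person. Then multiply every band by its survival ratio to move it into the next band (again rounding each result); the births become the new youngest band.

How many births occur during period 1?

After projecting period 1:
Births: 125000 × 0.208 = 26000 ; 24000 × 0.087 = 2088 → 28088
15–29: 42500 × 0.966 = 41055
30–44: 125000 × 0.96 = 120000
45–59: 24000 × 0.964 = 23136
60–74: 113000 × 0.943 = 106559
→ [28088, 41055, 120000, 23136, 106559]

28088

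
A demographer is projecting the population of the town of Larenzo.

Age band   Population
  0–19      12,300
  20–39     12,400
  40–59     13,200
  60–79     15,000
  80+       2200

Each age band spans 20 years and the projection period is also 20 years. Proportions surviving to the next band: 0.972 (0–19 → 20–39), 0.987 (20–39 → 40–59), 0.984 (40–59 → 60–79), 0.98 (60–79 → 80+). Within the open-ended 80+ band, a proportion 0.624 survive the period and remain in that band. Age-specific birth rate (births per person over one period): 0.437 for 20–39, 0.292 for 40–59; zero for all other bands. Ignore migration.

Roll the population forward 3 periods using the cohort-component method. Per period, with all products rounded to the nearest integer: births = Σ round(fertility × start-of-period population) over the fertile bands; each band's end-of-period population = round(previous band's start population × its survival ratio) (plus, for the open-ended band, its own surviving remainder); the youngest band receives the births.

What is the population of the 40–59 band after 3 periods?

8896

After projecting period 1:
Births: 12400 * 0.437 = 5419 ; 13200 * 0.292 = 3854 → 9273
20–39: 12300 * 0.972 = 11956
40–59: 12400 * 0.987 = 12239
60–79: 13200 * 0.984 = 12989
80+: 15000 * 0.98 + 2200 * 0.624 = 14700 + 1373 = 16073
End of period: [9273, 11956, 12239, 12989, 16073]
After projecting period 2:
Births: 11956 * 0.437 = 5225 ; 12239 * 0.292 = 3574 → 8799
20–39: 9273 * 0.972 = 9013
40–59: 11956 * 0.987 = 11801
60–79: 12239 * 0.984 = 12043
80+: 12989 * 0.98 + 16073 * 0.624 = 12729 + 10030 = 22759
End of period: [8799, 9013, 11801, 12043, 22759]
After projecting period 3:
Births: 9013 * 0.437 = 3939 ; 11801 * 0.292 = 3446 → 7385
20–39: 8799 * 0.972 = 8553
40–59: 9013 * 0.987 = 8896
60–79: 11801 * 0.984 = 11612
80+: 12043 * 0.98 + 22759 * 0.624 = 11802 + 14202 = 26004
End of period: [7385, 8553, 8896, 11612, 26004]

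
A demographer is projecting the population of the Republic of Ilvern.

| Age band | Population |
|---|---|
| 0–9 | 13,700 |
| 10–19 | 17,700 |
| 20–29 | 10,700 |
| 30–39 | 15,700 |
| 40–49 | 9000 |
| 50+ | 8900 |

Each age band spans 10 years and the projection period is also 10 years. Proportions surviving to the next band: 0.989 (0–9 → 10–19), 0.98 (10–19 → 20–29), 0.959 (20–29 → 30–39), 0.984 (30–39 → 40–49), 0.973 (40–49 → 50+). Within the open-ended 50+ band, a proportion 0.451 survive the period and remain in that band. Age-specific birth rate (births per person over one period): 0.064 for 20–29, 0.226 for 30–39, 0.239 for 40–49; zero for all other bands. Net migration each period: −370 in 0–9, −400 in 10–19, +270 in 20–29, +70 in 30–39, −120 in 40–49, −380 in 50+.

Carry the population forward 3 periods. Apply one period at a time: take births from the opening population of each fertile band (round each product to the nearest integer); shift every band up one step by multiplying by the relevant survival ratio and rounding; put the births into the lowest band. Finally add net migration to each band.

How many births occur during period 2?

[period 1]
Births: 10700 × 0.064 = 685 ; 15700 × 0.226 = 3548 ; 9000 × 0.239 = 2151 → 6384
10–19: 13700 × 0.989 = 13549
20–29: 17700 × 0.98 = 17346
30–39: 10700 × 0.959 = 10261
40–49: 15700 × 0.984 = 15449
50+: 9000 × 0.973 + 8900 × 0.451 = 8757 + 4014 = 12771
Net migration: 0–9 − 370 → 6014; 10–19 − 400 → 13149; 20–29 + 270 → 17616; 30–39 + 70 → 10331; 40–49 − 120 → 15329; 50+ − 380 → 12391
Population now: 0–9=6014, 10–19=13149, 20–29=17616, 30–39=10331, 40–49=15329, 50+=12391
[period 2]
Births: 17616 × 0.064 = 1127 ; 10331 × 0.226 = 2335 ; 15329 × 0.239 = 3664 → 7126
10–19: 6014 × 0.989 = 5948
20–29: 13149 × 0.98 = 12886
30–39: 17616 × 0.959 = 16894
40–49: 10331 × 0.984 = 10166
50+: 15329 × 0.973 + 12391 × 0.451 = 14915 + 5588 = 20503
Net migration: 0–9 − 370 → 6756; 10–19 − 400 → 5548; 20–29 + 270 → 13156; 30–39 + 70 → 16964; 40–49 − 120 → 10046; 50+ − 380 → 20123
Population now: 0–9=6756, 10–19=5548, 20–29=13156, 30–39=16964, 40–49=10046, 50+=20123

7126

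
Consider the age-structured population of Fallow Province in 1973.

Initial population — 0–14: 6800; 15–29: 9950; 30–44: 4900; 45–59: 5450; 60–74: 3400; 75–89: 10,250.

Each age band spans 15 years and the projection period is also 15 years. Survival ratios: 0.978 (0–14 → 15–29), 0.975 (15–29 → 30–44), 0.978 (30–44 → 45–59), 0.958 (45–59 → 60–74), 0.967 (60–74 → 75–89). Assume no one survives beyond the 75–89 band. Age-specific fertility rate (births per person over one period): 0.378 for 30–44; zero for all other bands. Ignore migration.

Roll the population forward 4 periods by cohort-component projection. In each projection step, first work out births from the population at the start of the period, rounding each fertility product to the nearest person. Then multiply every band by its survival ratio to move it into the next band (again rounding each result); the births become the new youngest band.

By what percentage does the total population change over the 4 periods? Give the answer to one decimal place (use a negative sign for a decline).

Numbering the bands 1..6 from youngest to oldest:
[period 1]
Births: 4900 × 0.378 = 1852
Band 2: 6800 × 0.978 = 6650
Band 3: 9950 × 0.975 = 9701
Band 4: 4900 × 0.978 = 4792
Band 5: 5450 × 0.958 = 5221
Band 6: 3400 × 0.967 = 3288
End of period: [1852, 6650, 9701, 4792, 5221, 3288]
[period 2]
Births: 9701 × 0.378 = 3667
Band 2: 1852 × 0.978 = 1811
Band 3: 6650 × 0.975 = 6484
Band 4: 9701 × 0.978 = 9488
Band 5: 4792 × 0.958 = 4591
Band 6: 5221 × 0.967 = 5049
End of period: [3667, 1811, 6484, 9488, 4591, 5049]
[period 3]
Births: 6484 × 0.378 = 2451
Band 2: 3667 × 0.978 = 3586
Band 3: 1811 × 0.975 = 1766
Band 4: 6484 × 0.978 = 6341
Band 5: 9488 × 0.958 = 9090
Band 6: 4591 × 0.967 = 4439
End of period: [2451, 3586, 1766, 6341, 9090, 4439]
[period 4]
Births: 1766 × 0.378 = 668
Band 2: 2451 × 0.978 = 2397
Band 3: 3586 × 0.975 = 3496
Band 4: 1766 × 0.978 = 1727
Band 5: 6341 × 0.958 = 6075
Band 6: 9090 × 0.967 = 8790
End of period: [668, 2397, 3496, 1727, 6075, 8790]
Total: 40750 → 23153; change = -17597; percentage change = -43.2%

-43.2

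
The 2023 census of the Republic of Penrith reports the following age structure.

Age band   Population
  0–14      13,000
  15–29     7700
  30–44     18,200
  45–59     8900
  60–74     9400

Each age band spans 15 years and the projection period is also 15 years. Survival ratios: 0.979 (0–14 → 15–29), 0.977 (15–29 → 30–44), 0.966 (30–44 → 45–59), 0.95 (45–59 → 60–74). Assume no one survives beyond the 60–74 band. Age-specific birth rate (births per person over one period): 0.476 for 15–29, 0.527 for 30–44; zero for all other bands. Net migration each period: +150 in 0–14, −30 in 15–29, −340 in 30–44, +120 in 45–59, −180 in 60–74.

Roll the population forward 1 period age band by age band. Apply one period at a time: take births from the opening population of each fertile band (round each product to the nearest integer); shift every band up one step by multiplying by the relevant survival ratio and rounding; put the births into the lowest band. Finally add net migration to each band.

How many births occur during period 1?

Let group 1 be 0–14 through group 5 = 60–74.
[period 1]
Births: 7700 * 0.476 = 3665 ; 18200 * 0.527 = 9591 → 13256
Group 2: 13000 * 0.979 = 12727
Group 3: 7700 * 0.977 = 7523
Group 4: 18200 * 0.966 = 17581
Group 5: 8900 * 0.95 = 8455
Net migration: Group 1 + 150 → 13406; Group 2 − 30 → 12697; Group 3 − 340 → 7183; Group 4 + 120 → 17701; Group 5 − 180 → 8275
→ [13406, 12697, 7183, 17701, 8275]

13256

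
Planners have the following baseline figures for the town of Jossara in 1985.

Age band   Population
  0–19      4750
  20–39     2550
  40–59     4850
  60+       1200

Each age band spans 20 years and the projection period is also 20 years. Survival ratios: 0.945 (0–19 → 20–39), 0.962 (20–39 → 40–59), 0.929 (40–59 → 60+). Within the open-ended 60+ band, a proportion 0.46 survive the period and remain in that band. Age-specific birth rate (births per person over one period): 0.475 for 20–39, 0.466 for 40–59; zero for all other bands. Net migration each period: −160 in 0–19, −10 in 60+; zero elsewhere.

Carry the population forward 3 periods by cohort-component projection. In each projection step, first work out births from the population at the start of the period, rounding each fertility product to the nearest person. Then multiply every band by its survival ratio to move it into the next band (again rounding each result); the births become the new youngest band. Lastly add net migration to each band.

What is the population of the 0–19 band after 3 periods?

— Period 1 —
Births: 2550 * 0.475 = 1211 ; 4850 * 0.466 = 2260 → 3471
20–39: 4750 * 0.945 = 4489
40–59: 2550 * 0.962 = 2453
60+: 4850 * 0.929 + 1200 * 0.46 = 4506 + 552 = 5058
Net migration: 0–19 − 160 → 3311; 60+ − 10 → 5048
→ [3311, 4489, 2453, 5048]
— Period 2 —
Births: 4489 * 0.475 = 2132 ; 2453 * 0.466 = 1143 → 3275
20–39: 3311 * 0.945 = 3129
40–59: 4489 * 0.962 = 4318
60+: 2453 * 0.929 + 5048 * 0.46 = 2279 + 2322 = 4601
Net migration: 0–19 − 160 → 3115; 60+ − 10 → 4591
→ [3115, 3129, 4318, 4591]
— Period 3 —
Births: 3129 * 0.475 = 1486 ; 4318 * 0.466 = 2012 → 3498
20–39: 3115 * 0.945 = 2944
40–59: 3129 * 0.962 = 3010
60+: 4318 * 0.929 + 4591 * 0.46 = 4011 + 2112 = 6123
Net migration: 0–19 − 160 → 3338; 60+ − 10 → 6113
→ [3338, 2944, 3010, 6113]

3338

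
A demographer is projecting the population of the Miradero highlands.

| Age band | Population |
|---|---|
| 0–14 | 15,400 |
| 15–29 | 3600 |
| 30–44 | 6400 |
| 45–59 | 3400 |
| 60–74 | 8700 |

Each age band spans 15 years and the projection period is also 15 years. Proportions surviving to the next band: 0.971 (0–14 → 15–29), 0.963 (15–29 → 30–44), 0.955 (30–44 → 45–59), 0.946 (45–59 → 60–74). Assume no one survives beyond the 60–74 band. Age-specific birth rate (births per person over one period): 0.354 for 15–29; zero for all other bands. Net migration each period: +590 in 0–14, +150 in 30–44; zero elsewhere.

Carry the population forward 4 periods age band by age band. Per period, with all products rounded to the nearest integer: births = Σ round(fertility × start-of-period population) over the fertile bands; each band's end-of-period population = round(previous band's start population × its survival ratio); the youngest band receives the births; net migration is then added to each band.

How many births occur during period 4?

2022

Period 1.
Births: 3600 × 0.354 = 1274
15–29: 15400 × 0.971 = 14953
30–44: 3600 × 0.963 = 3467
45–59: 6400 × 0.955 = 6112
60–74: 3400 × 0.946 = 3216
Net migration: 0–14 + 590 → 1864; 30–44 + 150 → 3617
Giving 1864 / 14953 / 3617 / 6112 / 3216.
Period 2.
Births: 14953 × 0.354 = 5293
15–29: 1864 × 0.971 = 1810
30–44: 14953 × 0.963 = 14400
45–59: 3617 × 0.955 = 3454
60–74: 6112 × 0.946 = 5782
Net migration: 0–14 + 590 → 5883; 30–44 + 150 → 14550
Giving 5883 / 1810 / 14550 / 3454 / 5782.
Period 3.
Births: 1810 × 0.354 = 641
15–29: 5883 × 0.971 = 5712
30–44: 1810 × 0.963 = 1743
45–59: 14550 × 0.955 = 13895
60–74: 3454 × 0.946 = 3267
Net migration: 0–14 + 590 → 1231; 30–44 + 150 → 1893
Giving 1231 / 5712 / 1893 / 13895 / 3267.
Period 4.
Births: 5712 × 0.354 = 2022
15–29: 1231 × 0.971 = 1195
30–44: 5712 × 0.963 = 5501
45–59: 1893 × 0.955 = 1808
60–74: 13895 × 0.946 = 13145
Net migration: 0–14 + 590 → 2612; 30–44 + 150 → 5651
Giving 2612 / 1195 / 5651 / 1808 / 13145.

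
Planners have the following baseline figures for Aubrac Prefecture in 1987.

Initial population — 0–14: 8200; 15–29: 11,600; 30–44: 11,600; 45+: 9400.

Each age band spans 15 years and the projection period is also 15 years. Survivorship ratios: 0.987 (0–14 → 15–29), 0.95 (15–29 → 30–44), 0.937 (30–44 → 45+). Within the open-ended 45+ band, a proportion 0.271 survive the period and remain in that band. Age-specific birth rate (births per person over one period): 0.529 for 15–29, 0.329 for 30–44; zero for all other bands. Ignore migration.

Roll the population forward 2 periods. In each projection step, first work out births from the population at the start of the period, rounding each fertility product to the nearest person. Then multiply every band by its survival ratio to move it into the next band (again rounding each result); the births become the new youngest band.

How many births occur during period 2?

7907

After projecting period 1:
Births: 11600 * 0.529 = 6136, 11600 * 0.329 = 3816 → 9952
15–29: 8200 * 0.987 = 8093
30–44: 11600 * 0.95 = 11020
45+: 11600 * 0.937 + 9400 * 0.271 = 10869 + 2547 = 13416
End of period: [9952, 8093, 11020, 13416]
After projecting period 2:
Births: 8093 * 0.529 = 4281, 11020 * 0.329 = 3626 → 7907
15–29: 9952 * 0.987 = 9823
30–44: 8093 * 0.95 = 7688
45+: 11020 * 0.937 + 13416 * 0.271 = 10326 + 3636 = 13962
End of period: [7907, 9823, 7688, 13962]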